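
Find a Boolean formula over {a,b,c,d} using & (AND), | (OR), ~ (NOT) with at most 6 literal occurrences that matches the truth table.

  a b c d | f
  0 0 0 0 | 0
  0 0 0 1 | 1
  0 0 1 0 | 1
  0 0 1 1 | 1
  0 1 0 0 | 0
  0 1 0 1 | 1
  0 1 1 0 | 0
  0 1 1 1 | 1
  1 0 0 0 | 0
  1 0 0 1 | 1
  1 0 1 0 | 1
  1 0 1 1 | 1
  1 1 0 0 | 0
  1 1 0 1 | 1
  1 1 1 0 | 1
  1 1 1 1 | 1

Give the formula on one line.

  ~b = 1111000011110000
  (c & ~b) = 0011000000110000
  ((c & ~b) | a) = 0011000011111111
  (((c & ~b) | a) & c) = 0011000000110011
  (d | (((c & ~b) | a) & c)) = 0111010101110111

(d | (((c & ~b) | a) & c))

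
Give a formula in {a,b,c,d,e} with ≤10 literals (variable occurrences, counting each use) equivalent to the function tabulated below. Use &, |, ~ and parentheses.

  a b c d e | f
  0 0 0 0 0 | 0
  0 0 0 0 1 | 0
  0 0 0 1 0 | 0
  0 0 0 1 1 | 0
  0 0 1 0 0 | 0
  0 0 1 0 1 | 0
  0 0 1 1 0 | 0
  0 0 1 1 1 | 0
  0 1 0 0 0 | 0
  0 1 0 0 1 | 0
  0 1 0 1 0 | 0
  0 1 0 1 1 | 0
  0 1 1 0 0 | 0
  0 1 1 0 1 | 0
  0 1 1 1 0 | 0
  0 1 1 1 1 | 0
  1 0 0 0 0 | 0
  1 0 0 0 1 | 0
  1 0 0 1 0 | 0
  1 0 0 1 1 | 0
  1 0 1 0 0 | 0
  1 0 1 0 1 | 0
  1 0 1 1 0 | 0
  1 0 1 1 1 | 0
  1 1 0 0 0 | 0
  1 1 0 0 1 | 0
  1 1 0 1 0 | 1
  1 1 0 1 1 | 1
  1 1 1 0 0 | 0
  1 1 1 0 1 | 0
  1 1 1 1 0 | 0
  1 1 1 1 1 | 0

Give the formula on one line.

(((~b | d) & ~c) & (b & (a & (~e | d))))

  ~b = 11111111000000001111111100000000
  (~b | d) = 11111111001100111111111100110011
  ~c = 11110000111100001111000011110000
  ((~b | d) & ~c) = 11110000001100001111000000110000
  ~e = 10101010101010101010101010101010
  (~e | d) = 10111011101110111011101110111011
  (a & (~e | d)) = 00000000000000001011101110111011
  (b & (a & (~e | d))) = 00000000000000000000000010111011
  (((~b | d) & ~c) & (b & (a & (~e | d)))) = 00000000000000000000000000110000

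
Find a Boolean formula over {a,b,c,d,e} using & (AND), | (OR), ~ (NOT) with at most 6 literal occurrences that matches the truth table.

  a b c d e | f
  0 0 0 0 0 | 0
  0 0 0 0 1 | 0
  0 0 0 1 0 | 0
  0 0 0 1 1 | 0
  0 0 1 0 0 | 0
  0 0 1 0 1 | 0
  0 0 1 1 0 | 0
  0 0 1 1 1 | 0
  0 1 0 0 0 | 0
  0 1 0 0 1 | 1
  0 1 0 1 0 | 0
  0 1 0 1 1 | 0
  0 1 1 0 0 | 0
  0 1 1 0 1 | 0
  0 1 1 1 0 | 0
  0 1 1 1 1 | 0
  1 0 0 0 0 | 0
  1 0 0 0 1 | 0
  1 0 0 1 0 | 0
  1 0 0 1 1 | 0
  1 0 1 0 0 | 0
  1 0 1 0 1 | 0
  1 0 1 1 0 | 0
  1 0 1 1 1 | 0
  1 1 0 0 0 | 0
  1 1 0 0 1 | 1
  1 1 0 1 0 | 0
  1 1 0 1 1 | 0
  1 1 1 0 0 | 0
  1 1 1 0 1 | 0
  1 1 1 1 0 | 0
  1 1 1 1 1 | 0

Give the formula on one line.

((e & b) & (~d & ~c))

  (e & b) = 00000000010101010000000001010101
  ~d = 11001100110011001100110011001100
  ~c = 11110000111100001111000011110000
  (~d & ~c) = 11000000110000001100000011000000
  ((e & b) & (~d & ~c)) = 00000000010000000000000001000000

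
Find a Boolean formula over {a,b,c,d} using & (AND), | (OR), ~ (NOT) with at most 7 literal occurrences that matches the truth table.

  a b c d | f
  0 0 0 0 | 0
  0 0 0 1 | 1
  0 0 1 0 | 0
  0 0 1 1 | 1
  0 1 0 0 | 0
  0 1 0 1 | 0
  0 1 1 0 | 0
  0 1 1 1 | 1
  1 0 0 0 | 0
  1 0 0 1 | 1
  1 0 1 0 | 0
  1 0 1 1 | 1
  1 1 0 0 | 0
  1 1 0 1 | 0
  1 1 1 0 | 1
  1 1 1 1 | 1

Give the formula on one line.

  ~b = 1111000011110000
  (c | ~b) = 1111001111110011
  (b & a) = 0000000000001111
  ((b & a) | d) = 0101010101011111
  ((c | ~b) & ((b & a) | d)) = 0101000101010011

((c | ~b) & ((b & a) | d))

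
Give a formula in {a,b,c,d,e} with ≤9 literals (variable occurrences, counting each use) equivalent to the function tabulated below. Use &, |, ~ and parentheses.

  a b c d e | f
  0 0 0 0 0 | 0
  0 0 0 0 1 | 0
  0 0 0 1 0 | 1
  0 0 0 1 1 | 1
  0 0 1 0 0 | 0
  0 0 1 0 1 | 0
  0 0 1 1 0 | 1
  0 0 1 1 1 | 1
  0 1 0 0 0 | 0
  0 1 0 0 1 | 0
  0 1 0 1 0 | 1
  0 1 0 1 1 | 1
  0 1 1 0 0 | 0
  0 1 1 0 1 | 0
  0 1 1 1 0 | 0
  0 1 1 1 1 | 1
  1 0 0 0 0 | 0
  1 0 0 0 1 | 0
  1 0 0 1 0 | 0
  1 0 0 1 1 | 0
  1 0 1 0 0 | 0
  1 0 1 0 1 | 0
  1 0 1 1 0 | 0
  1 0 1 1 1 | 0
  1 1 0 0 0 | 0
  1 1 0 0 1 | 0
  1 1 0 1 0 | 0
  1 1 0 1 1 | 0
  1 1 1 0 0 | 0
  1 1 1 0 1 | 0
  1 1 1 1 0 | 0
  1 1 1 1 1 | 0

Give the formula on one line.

((d & (~a & (d | b))) & ((a | ~c) | (e | ~b)))

  ~a = 11111111111111110000000000000000
  (d | b) = 00110011111111110011001111111111
  (~a & (d | b)) = 00110011111111110000000000000000
  (d & (~a & (d | b))) = 00110011001100110000000000000000
  ~c = 11110000111100001111000011110000
  (a | ~c) = 11110000111100001111111111111111
  ~b = 11111111000000001111111100000000
  (e | ~b) = 11111111010101011111111101010101
  ((a | ~c) | (e | ~b)) = 11111111111101011111111111111111
  ((d & (~a & (d | b))) & ((a | ~c) | (e | ~b))) = 00110011001100010000000000000000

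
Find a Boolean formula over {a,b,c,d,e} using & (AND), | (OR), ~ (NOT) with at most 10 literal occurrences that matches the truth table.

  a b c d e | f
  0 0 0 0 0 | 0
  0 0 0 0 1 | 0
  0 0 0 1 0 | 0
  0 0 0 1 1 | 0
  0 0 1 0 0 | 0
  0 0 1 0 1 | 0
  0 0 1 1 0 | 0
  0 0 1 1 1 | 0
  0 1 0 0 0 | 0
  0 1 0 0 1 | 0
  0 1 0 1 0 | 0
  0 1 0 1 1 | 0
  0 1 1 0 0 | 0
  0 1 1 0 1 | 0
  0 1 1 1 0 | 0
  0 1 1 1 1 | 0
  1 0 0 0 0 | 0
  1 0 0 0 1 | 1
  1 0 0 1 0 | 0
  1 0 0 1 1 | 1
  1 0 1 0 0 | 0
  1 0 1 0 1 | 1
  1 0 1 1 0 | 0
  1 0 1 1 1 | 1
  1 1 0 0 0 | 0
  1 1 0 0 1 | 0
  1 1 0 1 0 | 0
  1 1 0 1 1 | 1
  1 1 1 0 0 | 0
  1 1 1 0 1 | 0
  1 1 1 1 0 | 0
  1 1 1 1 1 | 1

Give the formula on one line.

  (a & e) = 00000000000000000101010101010101
  ~b = 11111111000000001111111100000000
  (~b | d) = 11111111001100111111111100110011
  ~e = 10101010101010101010101010101010
  (a | ~e) = 10101010101010101111111111111111
  (d & (a | ~e)) = 00100010001000100011001100110011
  ~c = 11110000111100001111000011110000
  (~c | ~b) = 11111111111100001111111111110000
  ((d & (a | ~e)) | (~c | ~b)) = 11111111111100101111111111110011
  ((~b | d) & ((d & (a | ~e)) | (~c | ~b))) = 11111111001100101111111100110011
  ((a & e) & ((~b | d) & ((d & (a | ~e)) | (~c | ~b)))) = 00000000000000000101010100010001

((a & e) & ((~b | d) & ((d & (a | ~e)) | (~c | ~b))))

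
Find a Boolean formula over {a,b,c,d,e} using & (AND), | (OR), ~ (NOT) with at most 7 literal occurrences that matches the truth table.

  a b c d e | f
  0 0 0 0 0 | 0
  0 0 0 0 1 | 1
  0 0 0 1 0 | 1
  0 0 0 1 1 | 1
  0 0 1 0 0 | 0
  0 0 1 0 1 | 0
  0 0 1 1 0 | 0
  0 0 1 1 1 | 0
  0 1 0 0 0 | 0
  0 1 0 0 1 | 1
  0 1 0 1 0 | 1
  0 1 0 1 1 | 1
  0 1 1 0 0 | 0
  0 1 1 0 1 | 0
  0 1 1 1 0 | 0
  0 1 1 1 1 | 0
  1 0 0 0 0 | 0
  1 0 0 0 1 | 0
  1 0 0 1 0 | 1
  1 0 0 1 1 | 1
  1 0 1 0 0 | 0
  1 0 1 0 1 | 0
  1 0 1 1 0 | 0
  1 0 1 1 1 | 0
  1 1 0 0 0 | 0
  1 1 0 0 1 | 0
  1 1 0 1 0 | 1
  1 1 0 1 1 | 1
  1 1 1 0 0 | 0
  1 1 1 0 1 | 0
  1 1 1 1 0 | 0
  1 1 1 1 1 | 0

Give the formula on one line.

(((~a | d) & ~c) & (d | (e | (~b & a))))

  ~a = 11111111111111110000000000000000
  (~a | d) = 11111111111111110011001100110011
  ~c = 11110000111100001111000011110000
  ((~a | d) & ~c) = 11110000111100000011000000110000
  ~b = 11111111000000001111111100000000
  (~b & a) = 00000000000000001111111100000000
  (e | (~b & a)) = 01010101010101011111111101010101
  (d | (e | (~b & a))) = 01110111011101111111111101110111
  (((~a | d) & ~c) & (d | (e | (~b & a)))) = 01110000011100000011000000110000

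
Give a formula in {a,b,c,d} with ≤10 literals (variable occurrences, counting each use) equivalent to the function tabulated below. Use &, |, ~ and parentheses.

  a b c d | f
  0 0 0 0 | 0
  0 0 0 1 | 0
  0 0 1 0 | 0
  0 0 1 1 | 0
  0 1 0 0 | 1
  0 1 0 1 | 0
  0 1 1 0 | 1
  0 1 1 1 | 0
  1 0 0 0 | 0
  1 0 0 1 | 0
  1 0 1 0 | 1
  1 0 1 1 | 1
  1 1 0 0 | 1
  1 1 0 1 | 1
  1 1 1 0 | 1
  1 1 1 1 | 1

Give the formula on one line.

(((~a & ~d) | a) & (((b | (~b & a)) & (c | ~a)) | b))

  ~a = 1111111100000000
  ~d = 1010101010101010
  (~a & ~d) = 1010101000000000
  ((~a & ~d) | a) = 1010101011111111
  ~b = 1111000011110000
  (~b & a) = 0000000011110000
  (b | (~b & a)) = 0000111111111111
  (c | ~a) = 1111111100110011
  ((b | (~b & a)) & (c | ~a)) = 0000111100110011
  (((b | (~b & a)) & (c | ~a)) | b) = 0000111100111111
  (((~a & ~d) | a) & (((b | (~b & a)) & (c | ~a)) | b)) = 0000101000111111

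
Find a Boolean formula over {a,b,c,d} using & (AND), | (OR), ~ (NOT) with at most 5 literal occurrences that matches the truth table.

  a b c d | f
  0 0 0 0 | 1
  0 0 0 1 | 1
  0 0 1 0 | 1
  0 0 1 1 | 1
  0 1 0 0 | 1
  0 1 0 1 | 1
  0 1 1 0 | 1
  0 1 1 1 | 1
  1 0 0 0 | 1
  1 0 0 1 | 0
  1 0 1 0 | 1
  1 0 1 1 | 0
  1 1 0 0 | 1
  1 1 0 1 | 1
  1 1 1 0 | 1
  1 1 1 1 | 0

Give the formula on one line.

  ~c = 1100110011001100
  (~c & b) = 0000110000001100
  ~d = 1010101010101010
  ((~c & b) | ~d) = 1010111010101110
  ~a = 1111111100000000
  (d & ~a) = 0101010100000000
  (((~c & b) | ~d) | (d & ~a)) = 1111111110101110

(((~c & b) | ~d) | (d & ~a))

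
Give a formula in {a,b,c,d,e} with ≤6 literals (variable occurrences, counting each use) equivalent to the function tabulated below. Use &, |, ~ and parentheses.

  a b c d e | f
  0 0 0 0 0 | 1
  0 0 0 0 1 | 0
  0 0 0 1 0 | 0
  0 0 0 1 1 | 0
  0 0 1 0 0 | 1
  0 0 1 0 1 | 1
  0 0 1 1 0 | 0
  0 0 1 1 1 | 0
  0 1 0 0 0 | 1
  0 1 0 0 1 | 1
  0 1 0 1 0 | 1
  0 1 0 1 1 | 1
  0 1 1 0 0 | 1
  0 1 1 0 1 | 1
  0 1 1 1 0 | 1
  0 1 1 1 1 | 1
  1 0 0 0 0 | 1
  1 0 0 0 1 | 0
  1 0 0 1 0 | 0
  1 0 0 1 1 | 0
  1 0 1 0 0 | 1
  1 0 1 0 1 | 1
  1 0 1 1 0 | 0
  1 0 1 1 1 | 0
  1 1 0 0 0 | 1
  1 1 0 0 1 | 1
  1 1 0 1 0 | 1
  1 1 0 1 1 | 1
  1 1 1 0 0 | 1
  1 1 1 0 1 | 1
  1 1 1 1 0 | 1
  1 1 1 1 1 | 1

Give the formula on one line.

  ~d = 11001100110011001100110011001100
  ~e = 10101010101010101010101010101010
  (c | ~e) = 10101111101011111010111110101111
  ((c | ~e) | b) = 10101111111111111010111111111111
  (~d & ((c | ~e) | b)) = 10001100110011001000110011001100
  ((~d & ((c | ~e) | b)) | b) = 10001100111111111000110011111111

((~d & ((c | ~e) | b)) | b)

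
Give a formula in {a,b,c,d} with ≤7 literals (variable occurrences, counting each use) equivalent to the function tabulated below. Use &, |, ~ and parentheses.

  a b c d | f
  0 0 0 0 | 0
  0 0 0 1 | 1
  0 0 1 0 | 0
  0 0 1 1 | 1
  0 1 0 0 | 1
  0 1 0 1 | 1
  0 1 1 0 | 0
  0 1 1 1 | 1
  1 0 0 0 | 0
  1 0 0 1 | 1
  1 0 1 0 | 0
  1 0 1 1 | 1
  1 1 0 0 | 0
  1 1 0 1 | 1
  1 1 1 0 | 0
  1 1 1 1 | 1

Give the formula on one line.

  ~a = 1111111100000000
  ~c = 1100110011001100
  (a | ~c) = 1100110011111111
  (b & (a | ~c)) = 0000110000001111
  (~a & (b & (a | ~c))) = 0000110000000000
  ((~a & (b & (a | ~c))) | d) = 0101110101010101

((~a & (b & (a | ~c))) | d)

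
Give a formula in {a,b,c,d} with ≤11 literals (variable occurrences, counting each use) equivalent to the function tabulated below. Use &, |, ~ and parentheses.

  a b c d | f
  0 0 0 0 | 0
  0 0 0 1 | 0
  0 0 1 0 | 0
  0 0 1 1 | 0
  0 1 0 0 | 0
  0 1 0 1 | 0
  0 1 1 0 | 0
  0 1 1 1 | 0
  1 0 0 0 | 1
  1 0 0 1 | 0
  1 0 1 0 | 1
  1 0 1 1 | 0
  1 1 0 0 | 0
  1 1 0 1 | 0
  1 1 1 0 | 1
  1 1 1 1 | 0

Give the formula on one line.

  ~d = 1010101010101010
  ~b = 1111000011110000
  ~c = 1100110011001100
  (~b & ~c) = 1100000011000000
  ((~b & ~c) & a) = 0000000011000000
  (((~b & ~c) & a) | d) = 0101010111010101
  (~d & (((~b & ~c) & a) | d)) = 0000000010000000
  (a & c) = 0000000000110011
  ((~d & (((~b & ~c) & a) | d)) | (a & c)) = 0000000010110011
  (~d & ((~d & (((~b & ~c) & a) | d)) | (a & c))) = 0000000010100010

(~d & ((~d & (((~b & ~c) & a) | d)) | (a & c)))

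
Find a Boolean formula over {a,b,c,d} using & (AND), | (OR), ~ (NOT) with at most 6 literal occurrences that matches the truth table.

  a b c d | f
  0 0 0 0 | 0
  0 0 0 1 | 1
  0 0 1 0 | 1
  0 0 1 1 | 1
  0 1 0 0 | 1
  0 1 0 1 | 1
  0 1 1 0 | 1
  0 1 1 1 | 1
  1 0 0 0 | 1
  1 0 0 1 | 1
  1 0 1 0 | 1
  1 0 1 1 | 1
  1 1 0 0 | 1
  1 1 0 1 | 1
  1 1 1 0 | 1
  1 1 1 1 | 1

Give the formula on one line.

  (c | b) = 0011111100111111
  (d | (c | b)) = 0111111101111111
  ((d | (c | b)) | a) = 0111111111111111

((d | (c | b)) | a)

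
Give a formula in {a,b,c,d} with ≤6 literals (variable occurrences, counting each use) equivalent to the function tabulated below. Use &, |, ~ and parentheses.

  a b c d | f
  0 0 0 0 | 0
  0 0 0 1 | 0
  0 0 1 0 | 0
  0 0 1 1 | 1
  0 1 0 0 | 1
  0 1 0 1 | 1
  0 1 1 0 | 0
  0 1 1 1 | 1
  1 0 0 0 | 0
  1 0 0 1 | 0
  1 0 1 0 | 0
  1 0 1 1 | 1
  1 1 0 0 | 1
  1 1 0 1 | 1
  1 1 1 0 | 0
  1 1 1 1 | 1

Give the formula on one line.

((((~c | ~b) | d) & b) | (d & c))

  ~c = 1100110011001100
  ~b = 1111000011110000
  (~c | ~b) = 1111110011111100
  ((~c | ~b) | d) = 1111110111111101
  (((~c | ~b) | d) & b) = 0000110100001101
  (d & c) = 0001000100010001
  ((((~c | ~b) | d) & b) | (d & c)) = 0001110100011101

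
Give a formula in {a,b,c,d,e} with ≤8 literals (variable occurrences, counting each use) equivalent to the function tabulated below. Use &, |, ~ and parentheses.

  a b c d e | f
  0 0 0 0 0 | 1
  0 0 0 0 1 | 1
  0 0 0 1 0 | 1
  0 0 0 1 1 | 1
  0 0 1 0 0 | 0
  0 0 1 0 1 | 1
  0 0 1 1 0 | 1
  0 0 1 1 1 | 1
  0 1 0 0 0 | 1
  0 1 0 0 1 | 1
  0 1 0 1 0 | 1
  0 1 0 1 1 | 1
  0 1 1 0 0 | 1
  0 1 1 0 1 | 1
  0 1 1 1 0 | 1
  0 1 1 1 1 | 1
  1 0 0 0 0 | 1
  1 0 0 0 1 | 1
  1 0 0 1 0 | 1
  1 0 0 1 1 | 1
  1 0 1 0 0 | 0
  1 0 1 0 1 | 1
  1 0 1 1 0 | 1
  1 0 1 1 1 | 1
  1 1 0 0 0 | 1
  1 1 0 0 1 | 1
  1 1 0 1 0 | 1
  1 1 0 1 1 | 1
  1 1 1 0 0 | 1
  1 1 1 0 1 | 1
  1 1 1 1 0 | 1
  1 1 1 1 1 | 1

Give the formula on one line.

((d | e) | ((b | ~c) | ((~d & e) & ~b)))

  (d | e) = 01110111011101110111011101110111
  ~c = 11110000111100001111000011110000
  (b | ~c) = 11110000111111111111000011111111
  ~d = 11001100110011001100110011001100
  (~d & e) = 01000100010001000100010001000100
  ~b = 11111111000000001111111100000000
  ((~d & e) & ~b) = 01000100000000000100010000000000
  ((b | ~c) | ((~d & e) & ~b)) = 11110100111111111111010011111111
  ((d | e) | ((b | ~c) | ((~d & e) & ~b))) = 11110111111111111111011111111111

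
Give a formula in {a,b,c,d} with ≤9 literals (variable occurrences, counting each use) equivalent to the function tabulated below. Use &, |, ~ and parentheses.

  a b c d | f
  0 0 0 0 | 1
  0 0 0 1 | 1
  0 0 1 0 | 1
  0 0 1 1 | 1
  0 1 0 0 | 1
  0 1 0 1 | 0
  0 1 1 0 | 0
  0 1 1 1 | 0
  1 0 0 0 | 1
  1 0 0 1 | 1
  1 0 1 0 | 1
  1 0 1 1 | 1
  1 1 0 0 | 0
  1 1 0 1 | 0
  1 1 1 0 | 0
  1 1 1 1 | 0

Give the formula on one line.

((~b | (~c & ~d)) & ((~b | d) | ~a))

  ~b = 1111000011110000
  ~c = 1100110011001100
  ~d = 1010101010101010
  (~c & ~d) = 1000100010001000
  (~b | (~c & ~d)) = 1111100011111000
  (~b | d) = 1111010111110101
  ~a = 1111111100000000
  ((~b | d) | ~a) = 1111111111110101
  ((~b | (~c & ~d)) & ((~b | d) | ~a)) = 1111100011110000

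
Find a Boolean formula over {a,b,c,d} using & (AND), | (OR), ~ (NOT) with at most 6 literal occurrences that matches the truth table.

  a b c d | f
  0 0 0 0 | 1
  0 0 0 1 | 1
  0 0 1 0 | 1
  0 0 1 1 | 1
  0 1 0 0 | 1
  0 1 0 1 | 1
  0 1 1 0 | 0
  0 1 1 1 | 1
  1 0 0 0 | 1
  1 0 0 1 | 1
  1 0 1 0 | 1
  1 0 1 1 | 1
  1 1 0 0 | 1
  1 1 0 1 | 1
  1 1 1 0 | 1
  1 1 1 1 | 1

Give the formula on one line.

  ~b = 1111000011110000
  (~b | a) = 1111000011111111
  ~c = 1100110011001100
  (~c | d) = 1101110111011101
  ((~b | a) | (~c | d)) = 1111110111111111

((~b | a) | (~c | d))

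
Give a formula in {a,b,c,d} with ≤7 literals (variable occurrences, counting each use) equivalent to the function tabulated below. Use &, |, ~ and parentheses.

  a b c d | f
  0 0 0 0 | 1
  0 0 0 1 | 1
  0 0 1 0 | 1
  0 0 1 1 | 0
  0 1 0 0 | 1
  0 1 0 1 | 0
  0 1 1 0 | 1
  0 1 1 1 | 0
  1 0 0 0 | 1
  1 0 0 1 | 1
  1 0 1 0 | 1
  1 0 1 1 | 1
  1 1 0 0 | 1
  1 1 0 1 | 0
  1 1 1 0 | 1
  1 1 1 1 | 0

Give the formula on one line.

(~d | (((a | ~c) & (~b | (a & c))) & ~b))

  ~d = 1010101010101010
  ~c = 1100110011001100
  (a | ~c) = 1100110011111111
  ~b = 1111000011110000
  (a & c) = 0000000000110011
  (~b | (a & c)) = 1111000011110011
  ((a | ~c) & (~b | (a & c))) = 1100000011110011
  (((a | ~c) & (~b | (a & c))) & ~b) = 1100000011110000
  (~d | (((a | ~c) & (~b | (a & c))) & ~b)) = 1110101011111010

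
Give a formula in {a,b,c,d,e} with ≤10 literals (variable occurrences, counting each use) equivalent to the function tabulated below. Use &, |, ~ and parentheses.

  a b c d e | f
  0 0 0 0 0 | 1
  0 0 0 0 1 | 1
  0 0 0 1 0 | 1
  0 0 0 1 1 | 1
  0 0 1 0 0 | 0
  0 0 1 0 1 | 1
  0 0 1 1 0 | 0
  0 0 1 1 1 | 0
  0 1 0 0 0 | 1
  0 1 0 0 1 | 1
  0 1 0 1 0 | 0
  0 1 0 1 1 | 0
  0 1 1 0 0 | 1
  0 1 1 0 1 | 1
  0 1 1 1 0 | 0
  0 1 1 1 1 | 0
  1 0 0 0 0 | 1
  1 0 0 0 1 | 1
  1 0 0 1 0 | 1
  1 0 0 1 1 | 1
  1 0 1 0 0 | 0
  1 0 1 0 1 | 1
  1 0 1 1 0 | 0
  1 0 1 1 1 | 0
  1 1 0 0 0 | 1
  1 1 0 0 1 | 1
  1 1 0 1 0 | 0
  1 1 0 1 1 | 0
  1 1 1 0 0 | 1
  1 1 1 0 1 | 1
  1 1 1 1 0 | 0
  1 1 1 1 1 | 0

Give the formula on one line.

  (d | b) = 00110011111111110011001111111111
  (e | (d | b)) = 01110111111111110111011111111111
  ((e | (d | b)) & c) = 00000111000011110000011100001111
  ~c = 11110000111100001111000011110000
  (~c | b) = 11110000111111111111000011111111
  (((e | (d | b)) & c) | (~c | b)) = 11110111111111111111011111111111
  ~b = 11111111000000001111111100000000
  (~b & ~c) = 11110000000000001111000000000000
  ~d = 11001100110011001100110011001100
  ((~b & ~c) | ~d) = 11111100110011001111110011001100
  ((((e | (d | b)) & c) | (~c | b)) & ((~b & ~c) | ~d)) = 11110100110011001111010011001100

((((e | (d | b)) & c) | (~c | b)) & ((~b & ~c) | ~d))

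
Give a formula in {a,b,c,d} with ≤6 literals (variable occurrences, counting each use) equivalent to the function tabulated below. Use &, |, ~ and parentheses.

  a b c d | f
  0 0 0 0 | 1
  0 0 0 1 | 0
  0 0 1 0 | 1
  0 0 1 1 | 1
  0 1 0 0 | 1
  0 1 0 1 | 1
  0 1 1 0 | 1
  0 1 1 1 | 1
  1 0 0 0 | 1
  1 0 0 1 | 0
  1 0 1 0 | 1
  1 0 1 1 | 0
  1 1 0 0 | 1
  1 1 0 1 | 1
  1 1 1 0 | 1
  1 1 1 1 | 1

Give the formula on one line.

  ~a = 1111111100000000
  (a | c) = 0011001111111111
  (~a & (a | c)) = 0011001100000000
  ~d = 1010101010101010
  ((~a & (a | c)) | ~d) = 1011101110101010
  (((~a & (a | c)) | ~d) | b) = 1011111110101111

(((~a & (a | c)) | ~d) | b)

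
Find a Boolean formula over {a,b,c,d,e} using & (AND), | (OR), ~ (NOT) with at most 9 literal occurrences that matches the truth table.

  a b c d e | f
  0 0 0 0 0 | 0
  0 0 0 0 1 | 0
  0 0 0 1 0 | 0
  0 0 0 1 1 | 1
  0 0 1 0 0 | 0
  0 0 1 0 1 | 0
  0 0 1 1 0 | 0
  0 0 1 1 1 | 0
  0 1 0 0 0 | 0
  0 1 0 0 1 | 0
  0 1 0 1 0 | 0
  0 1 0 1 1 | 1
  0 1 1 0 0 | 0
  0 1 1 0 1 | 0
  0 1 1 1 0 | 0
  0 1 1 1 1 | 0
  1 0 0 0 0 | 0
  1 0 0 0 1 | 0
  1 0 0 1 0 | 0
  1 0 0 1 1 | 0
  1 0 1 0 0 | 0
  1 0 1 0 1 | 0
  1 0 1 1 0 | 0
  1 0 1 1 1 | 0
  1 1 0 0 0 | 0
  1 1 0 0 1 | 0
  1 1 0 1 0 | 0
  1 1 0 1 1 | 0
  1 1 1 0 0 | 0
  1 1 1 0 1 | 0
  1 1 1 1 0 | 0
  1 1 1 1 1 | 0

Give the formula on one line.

  ~b = 11111111000000001111111100000000
  (~b | d) = 11111111001100111111111100110011
  ~a = 11111111111111110000000000000000
  ((~b | d) & ~a) = 11111111001100110000000000000000
  (d & e) = 00010001000100010001000100010001
  (((~b | d) & ~a) & (d & e)) = 00010001000100010000000000000000
  (d | b) = 00110011111111110011001111111111
  ~d = 11001100110011001100110011001100
  ~c = 11110000111100001111000011110000
  (~d | ~c) = 11111100111111001111110011111100
  ((d | b) & (~d | ~c)) = 00110000111111000011000011111100
  ((((~b | d) & ~a) & (d & e)) & ((d | b) & (~d | ~c))) = 00010000000100000000000000000000

((((~b | d) & ~a) & (d & e)) & ((d | b) & (~d | ~c)))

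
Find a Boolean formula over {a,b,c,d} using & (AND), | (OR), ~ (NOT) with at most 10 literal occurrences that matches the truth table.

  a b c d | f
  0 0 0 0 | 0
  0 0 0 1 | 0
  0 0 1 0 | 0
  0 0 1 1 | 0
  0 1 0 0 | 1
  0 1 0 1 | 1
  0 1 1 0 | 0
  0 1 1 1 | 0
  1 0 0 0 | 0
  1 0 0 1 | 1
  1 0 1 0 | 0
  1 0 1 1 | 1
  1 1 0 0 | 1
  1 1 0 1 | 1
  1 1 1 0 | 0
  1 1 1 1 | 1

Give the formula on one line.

((d & (a | ~d)) | (~c & (b & (~a | ~c))))

  ~d = 1010101010101010
  (a | ~d) = 1010101011111111
  (d & (a | ~d)) = 0000000001010101
  ~c = 1100110011001100
  ~a = 1111111100000000
  (~a | ~c) = 1111111111001100
  (b & (~a | ~c)) = 0000111100001100
  (~c & (b & (~a | ~c))) = 0000110000001100
  ((d & (a | ~d)) | (~c & (b & (~a | ~c)))) = 0000110001011101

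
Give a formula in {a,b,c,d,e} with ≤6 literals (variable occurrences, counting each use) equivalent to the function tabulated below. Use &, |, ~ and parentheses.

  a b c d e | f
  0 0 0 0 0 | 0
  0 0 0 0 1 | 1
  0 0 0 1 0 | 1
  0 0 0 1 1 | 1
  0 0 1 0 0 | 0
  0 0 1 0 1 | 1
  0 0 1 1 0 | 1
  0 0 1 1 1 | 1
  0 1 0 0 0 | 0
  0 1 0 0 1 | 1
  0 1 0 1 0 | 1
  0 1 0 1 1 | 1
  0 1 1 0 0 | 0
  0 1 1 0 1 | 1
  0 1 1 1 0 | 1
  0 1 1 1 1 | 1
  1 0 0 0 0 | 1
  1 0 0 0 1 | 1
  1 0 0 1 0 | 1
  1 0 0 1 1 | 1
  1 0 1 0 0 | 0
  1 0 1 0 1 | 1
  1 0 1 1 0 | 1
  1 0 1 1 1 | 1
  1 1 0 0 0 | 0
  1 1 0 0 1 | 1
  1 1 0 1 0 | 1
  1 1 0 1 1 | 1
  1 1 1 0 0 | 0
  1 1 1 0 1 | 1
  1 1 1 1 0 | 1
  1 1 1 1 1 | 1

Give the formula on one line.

((e | d) | ((~d & (~b & ~c)) & a))

  (e | d) = 01110111011101110111011101110111
  ~d = 11001100110011001100110011001100
  ~b = 11111111000000001111111100000000
  ~c = 11110000111100001111000011110000
  (~b & ~c) = 11110000000000001111000000000000
  (~d & (~b & ~c)) = 11000000000000001100000000000000
  ((~d & (~b & ~c)) & a) = 00000000000000001100000000000000
  ((e | d) | ((~d & (~b & ~c)) & a)) = 01110111011101111111011101110111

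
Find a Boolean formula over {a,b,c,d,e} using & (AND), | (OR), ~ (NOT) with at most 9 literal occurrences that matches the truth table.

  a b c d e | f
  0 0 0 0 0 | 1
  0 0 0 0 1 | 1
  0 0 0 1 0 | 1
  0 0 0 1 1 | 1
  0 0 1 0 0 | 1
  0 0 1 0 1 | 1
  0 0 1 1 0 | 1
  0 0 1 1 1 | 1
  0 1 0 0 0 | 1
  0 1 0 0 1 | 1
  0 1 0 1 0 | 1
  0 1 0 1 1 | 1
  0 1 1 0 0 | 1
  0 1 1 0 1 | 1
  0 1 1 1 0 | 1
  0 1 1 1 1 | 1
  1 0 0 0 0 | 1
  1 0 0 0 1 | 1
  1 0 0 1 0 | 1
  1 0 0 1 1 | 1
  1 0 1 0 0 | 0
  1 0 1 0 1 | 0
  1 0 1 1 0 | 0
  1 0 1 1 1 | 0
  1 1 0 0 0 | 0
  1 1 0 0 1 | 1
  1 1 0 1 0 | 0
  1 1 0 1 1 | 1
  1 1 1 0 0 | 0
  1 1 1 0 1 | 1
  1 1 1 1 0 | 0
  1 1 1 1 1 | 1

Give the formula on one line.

((((a & e) | ~b) & (b | ~c)) | ~a)

  (a & e) = 00000000000000000101010101010101
  ~b = 11111111000000001111111100000000
  ((a & e) | ~b) = 11111111000000001111111101010101
  ~c = 11110000111100001111000011110000
  (b | ~c) = 11110000111111111111000011111111
  (((a & e) | ~b) & (b | ~c)) = 11110000000000001111000001010101
  ~a = 11111111111111110000000000000000
  ((((a & e) | ~b) & (b | ~c)) | ~a) = 11111111111111111111000001010101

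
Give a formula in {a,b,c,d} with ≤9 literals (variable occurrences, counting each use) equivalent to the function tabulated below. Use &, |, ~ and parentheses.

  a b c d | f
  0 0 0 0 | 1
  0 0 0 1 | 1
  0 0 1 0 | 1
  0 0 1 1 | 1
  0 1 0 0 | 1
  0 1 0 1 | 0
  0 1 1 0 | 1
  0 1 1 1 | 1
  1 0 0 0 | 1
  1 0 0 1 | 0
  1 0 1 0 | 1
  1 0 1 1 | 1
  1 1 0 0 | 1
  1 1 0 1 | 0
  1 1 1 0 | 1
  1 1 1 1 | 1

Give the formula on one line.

(((c & (~c | b)) | ~d) | ((c & d) | (~a & ~b)))

  ~c = 1100110011001100
  (~c | b) = 1100111111001111
  (c & (~c | b)) = 0000001100000011
  ~d = 1010101010101010
  ((c & (~c | b)) | ~d) = 1010101110101011
  (c & d) = 0001000100010001
  ~a = 1111111100000000
  ~b = 1111000011110000
  (~a & ~b) = 1111000000000000
  ((c & d) | (~a & ~b)) = 1111000100010001
  (((c & (~c | b)) | ~d) | ((c & d) | (~a & ~b))) = 1111101110111011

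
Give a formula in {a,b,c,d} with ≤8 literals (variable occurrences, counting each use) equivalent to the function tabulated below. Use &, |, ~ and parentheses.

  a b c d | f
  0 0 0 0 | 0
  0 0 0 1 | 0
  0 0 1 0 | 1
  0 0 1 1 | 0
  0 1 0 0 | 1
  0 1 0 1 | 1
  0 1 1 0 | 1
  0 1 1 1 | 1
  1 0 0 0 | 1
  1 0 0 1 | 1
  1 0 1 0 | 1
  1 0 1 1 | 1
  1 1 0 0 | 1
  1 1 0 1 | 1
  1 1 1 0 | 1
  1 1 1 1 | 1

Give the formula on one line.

  (c & b) = 0000001100000011
  ((c & b) | a) = 0000001111111111
  ~a = 1111111100000000
  (d | c) = 0111011101110111
  ~d = 1010101010101010
  ((d | c) & ~d) = 0010001000100010
  (b | ((d | c) & ~d)) = 0010111100101111
  (~a & (b | ((d | c) & ~d))) = 0010111100000000
  (((c & b) | a) | (~a & (b | ((d | c) & ~d)))) = 0010111111111111

(((c & b) | a) | (~a & (b | ((d | c) & ~d))))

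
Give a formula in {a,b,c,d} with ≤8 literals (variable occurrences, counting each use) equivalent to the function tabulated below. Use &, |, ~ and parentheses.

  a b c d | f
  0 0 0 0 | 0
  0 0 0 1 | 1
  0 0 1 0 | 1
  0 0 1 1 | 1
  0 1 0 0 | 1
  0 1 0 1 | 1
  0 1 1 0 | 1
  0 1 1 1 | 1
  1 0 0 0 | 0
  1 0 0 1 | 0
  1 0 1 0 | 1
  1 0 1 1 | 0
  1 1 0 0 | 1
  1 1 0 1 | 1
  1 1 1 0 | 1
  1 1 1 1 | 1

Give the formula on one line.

((b | (~a & d)) | (~d & c))

  ~a = 1111111100000000
  (~a & d) = 0101010100000000
  (b | (~a & d)) = 0101111100001111
  ~d = 1010101010101010
  (~d & c) = 0010001000100010
  ((b | (~a & d)) | (~d & c)) = 0111111100101111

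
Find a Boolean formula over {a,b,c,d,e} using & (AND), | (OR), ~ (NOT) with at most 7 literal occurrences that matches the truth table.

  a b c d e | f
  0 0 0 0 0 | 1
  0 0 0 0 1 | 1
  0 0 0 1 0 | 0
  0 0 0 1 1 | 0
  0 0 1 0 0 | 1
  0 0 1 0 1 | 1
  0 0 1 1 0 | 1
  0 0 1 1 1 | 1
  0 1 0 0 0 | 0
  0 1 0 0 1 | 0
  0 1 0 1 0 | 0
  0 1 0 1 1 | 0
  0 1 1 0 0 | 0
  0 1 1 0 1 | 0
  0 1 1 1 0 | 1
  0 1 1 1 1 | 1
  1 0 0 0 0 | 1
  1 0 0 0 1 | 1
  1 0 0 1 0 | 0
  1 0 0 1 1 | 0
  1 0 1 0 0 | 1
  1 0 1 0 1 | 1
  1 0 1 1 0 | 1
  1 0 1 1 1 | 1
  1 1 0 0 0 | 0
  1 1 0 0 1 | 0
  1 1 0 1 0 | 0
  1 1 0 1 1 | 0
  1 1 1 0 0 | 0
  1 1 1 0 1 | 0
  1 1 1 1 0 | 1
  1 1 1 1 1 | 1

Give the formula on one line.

  ~b = 11111111000000001111111100000000
  ~d = 11001100110011001100110011001100
  (~b & ~d) = 11001100000000001100110000000000
  (c & d) = 00000011000000110000001100000011
  ((~b & ~d) | (c & d)) = 11001111000000111100111100000011

((~b & ~d) | (c & d))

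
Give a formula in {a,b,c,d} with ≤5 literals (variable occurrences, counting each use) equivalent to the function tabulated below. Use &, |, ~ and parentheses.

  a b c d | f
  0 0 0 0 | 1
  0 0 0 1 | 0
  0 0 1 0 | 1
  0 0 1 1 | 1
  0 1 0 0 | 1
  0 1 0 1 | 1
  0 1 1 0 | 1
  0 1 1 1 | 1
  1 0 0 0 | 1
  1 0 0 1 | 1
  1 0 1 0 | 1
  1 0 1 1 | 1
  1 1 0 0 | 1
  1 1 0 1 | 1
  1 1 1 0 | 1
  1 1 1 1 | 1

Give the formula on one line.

  ~a = 1111111100000000
  (c | b) = 0011111100111111
  (~a & (c | b)) = 0011111100000000
  ~d = 1010101010101010
  ((~a & (c | b)) | ~d) = 1011111110101010
  (((~a & (c | b)) | ~d) | a) = 1011111111111111

(((~a & (c | b)) | ~d) | a)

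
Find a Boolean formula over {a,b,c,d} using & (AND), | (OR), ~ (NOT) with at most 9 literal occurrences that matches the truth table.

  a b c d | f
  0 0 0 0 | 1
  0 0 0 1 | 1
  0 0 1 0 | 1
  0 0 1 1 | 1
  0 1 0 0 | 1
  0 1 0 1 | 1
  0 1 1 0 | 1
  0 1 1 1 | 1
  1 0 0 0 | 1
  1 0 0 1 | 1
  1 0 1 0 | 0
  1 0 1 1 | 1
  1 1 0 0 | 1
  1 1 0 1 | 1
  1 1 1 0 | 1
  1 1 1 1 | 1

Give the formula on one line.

  ~b = 1111000011110000
  ~c = 1100110011001100
  (~b & ~c) = 1100000011000000
  ~a = 1111111100000000
  (~a | b) = 1111111100001111
  ((~b & ~c) | (~a | b)) = 1111111111001111
  (a | c) = 0011001111111111
  (d & (a | c)) = 0001000101010101
  (a & (d & (a | c))) = 0000000001010101
  ((a & (d & (a | c))) | b) = 0000111101011111
  (((~b & ~c) | (~a | b)) | ((a & (d & (a | c))) | b)) = 1111111111011111

(((~b & ~c) | (~a | b)) | ((a & (d & (a | c))) | b))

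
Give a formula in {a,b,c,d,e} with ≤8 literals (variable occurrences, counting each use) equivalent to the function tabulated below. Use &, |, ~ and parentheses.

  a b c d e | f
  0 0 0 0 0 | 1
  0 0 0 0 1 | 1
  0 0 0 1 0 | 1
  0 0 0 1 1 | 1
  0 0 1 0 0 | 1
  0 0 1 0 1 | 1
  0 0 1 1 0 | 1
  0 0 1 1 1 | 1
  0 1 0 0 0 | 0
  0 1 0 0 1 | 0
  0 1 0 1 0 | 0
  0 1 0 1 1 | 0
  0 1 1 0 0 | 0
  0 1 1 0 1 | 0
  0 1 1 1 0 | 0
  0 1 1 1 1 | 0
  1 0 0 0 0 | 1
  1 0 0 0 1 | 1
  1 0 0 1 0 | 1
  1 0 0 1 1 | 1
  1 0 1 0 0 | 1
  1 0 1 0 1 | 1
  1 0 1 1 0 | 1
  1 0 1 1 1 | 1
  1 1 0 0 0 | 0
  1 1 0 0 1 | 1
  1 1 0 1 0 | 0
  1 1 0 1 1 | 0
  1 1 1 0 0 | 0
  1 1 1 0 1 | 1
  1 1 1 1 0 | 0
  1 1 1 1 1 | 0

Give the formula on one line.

(~b | (((~d & a) & ((~e & a) | b)) & e))

  ~b = 11111111000000001111111100000000
  ~d = 11001100110011001100110011001100
  (~d & a) = 00000000000000001100110011001100
  ~e = 10101010101010101010101010101010
  (~e & a) = 00000000000000001010101010101010
  ((~e & a) | b) = 00000000111111111010101011111111
  ((~d & a) & ((~e & a) | b)) = 00000000000000001000100011001100
  (((~d & a) & ((~e & a) | b)) & e) = 00000000000000000000000001000100
  (~b | (((~d & a) & ((~e & a) | b)) & e)) = 11111111000000001111111101000100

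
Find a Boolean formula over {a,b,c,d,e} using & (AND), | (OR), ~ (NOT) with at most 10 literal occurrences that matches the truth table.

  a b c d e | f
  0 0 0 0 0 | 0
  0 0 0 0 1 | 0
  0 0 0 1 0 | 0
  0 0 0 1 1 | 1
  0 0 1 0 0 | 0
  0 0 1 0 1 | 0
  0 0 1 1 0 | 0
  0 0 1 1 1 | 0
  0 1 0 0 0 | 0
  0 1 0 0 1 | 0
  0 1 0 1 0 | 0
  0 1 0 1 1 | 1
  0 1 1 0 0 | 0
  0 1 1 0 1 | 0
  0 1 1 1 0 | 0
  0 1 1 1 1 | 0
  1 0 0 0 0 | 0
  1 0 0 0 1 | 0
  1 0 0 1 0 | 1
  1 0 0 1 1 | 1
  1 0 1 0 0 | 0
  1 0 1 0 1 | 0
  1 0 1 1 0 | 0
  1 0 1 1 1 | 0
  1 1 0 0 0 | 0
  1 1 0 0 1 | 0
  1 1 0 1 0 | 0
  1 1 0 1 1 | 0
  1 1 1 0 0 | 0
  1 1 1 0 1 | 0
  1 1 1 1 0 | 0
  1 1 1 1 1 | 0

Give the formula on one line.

((((~a | ~b) & d) & (e | (d & a))) & ~c)

  ~a = 11111111111111110000000000000000
  ~b = 11111111000000001111111100000000
  (~a | ~b) = 11111111111111111111111100000000
  ((~a | ~b) & d) = 00110011001100110011001100000000
  (d & a) = 00000000000000000011001100110011
  (e | (d & a)) = 01010101010101010111011101110111
  (((~a | ~b) & d) & (e | (d & a))) = 00010001000100010011001100000000
  ~c = 11110000111100001111000011110000
  ((((~a | ~b) & d) & (e | (d & a))) & ~c) = 00010000000100000011000000000000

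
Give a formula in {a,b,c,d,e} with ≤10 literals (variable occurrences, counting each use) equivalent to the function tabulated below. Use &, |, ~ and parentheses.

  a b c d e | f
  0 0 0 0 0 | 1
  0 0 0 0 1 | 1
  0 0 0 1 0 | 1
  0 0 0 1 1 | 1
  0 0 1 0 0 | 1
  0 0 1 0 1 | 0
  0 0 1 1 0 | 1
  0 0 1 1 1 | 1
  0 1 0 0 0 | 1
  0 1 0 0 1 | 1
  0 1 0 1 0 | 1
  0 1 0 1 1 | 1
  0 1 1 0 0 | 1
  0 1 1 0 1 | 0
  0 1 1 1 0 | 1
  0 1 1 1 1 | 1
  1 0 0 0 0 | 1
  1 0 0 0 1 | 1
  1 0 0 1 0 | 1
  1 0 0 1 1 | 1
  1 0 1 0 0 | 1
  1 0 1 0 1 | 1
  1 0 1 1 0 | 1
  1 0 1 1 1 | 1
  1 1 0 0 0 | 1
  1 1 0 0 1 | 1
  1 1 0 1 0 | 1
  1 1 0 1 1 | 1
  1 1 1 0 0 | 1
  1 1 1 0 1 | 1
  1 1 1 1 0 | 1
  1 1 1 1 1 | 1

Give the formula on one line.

  ~d = 11001100110011001100110011001100
  ~c = 11110000111100001111000011110000
  (~d & ~c) = 11000000110000001100000011000000
  (d | a) = 00110011001100111111111111111111
  ((~d & ~c) | (d | a)) = 11110011111100111111111111111111
  (d & b) = 00000000001100110000000000110011
  ~e = 10101010101010101010101010101010
  ((d & b) | ~e) = 10101010101110111010101010111011
  (((~d & ~c) | (d | a)) | ((d & b) | ~e)) = 11111011111110111111111111111111

(((~d & ~c) | (d | a)) | ((d & b) | ~e))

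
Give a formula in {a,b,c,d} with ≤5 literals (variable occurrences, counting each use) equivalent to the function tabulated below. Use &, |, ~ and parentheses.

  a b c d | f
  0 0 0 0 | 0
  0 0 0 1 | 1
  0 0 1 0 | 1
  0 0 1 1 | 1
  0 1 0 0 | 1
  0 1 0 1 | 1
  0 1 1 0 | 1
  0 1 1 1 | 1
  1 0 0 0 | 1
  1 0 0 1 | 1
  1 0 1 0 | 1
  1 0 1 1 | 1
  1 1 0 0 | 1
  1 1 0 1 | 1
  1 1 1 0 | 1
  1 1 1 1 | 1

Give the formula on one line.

  ~d = 1010101010101010
  (b & ~d) = 0000101000001010
  (a | (b & ~d)) = 0000101011111111
  (d | (a | (b & ~d))) = 0101111111111111
  (c | (d | (a | (b & ~d)))) = 0111111111111111

(c | (d | (a | (b & ~d))))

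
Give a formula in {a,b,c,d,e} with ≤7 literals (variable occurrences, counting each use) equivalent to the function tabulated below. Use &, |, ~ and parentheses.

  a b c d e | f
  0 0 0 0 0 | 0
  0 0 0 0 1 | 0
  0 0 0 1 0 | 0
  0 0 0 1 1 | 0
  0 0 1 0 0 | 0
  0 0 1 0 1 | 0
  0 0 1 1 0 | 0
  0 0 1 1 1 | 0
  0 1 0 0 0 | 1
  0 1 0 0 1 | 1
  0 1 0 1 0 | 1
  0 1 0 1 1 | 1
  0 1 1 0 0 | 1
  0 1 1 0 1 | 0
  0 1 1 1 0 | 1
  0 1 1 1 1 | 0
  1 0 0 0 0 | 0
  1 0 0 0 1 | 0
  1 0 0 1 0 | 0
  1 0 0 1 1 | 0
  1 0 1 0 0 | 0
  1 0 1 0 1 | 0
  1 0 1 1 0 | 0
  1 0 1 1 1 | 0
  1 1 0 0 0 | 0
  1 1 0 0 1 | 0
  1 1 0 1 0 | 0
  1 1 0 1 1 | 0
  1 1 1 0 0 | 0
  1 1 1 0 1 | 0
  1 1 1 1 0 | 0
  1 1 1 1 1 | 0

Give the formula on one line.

((((c & e) | ~a) & b) & ((~c | ~e) & ~a))

  (c & e) = 00000101000001010000010100000101
  ~a = 11111111111111110000000000000000
  ((c & e) | ~a) = 11111111111111110000010100000101
  (((c & e) | ~a) & b) = 00000000111111110000000000000101
  ~c = 11110000111100001111000011110000
  ~e = 10101010101010101010101010101010
  (~c | ~e) = 11111010111110101111101011111010
  ((~c | ~e) & ~a) = 11111010111110100000000000000000
  ((((c & e) | ~a) & b) & ((~c | ~e) & ~a)) = 00000000111110100000000000000000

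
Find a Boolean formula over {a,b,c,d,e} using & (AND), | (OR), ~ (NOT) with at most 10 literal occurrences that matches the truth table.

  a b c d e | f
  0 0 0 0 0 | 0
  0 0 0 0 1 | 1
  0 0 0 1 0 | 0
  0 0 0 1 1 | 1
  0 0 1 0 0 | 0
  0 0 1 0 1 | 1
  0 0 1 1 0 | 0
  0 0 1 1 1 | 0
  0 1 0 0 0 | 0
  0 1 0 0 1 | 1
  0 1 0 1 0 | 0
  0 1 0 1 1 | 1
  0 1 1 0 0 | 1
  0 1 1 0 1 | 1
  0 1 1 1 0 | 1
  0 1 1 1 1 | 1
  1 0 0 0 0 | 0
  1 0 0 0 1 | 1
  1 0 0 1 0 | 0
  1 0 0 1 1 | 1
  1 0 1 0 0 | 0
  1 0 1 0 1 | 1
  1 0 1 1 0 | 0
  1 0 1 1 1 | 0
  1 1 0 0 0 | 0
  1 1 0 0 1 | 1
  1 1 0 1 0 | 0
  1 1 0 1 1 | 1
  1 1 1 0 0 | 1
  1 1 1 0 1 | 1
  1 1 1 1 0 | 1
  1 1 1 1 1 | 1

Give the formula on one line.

((c & b) | (((d & c) | e) & (~c | ~d)))

  (c & b) = 00000000000011110000000000001111
  (d & c) = 00000011000000110000001100000011
  ((d & c) | e) = 01010111010101110101011101010111
  ~c = 11110000111100001111000011110000
  ~d = 11001100110011001100110011001100
  (~c | ~d) = 11111100111111001111110011111100
  (((d & c) | e) & (~c | ~d)) = 01010100010101000101010001010100
  ((c & b) | (((d & c) | e) & (~c | ~d))) = 01010100010111110101010001011111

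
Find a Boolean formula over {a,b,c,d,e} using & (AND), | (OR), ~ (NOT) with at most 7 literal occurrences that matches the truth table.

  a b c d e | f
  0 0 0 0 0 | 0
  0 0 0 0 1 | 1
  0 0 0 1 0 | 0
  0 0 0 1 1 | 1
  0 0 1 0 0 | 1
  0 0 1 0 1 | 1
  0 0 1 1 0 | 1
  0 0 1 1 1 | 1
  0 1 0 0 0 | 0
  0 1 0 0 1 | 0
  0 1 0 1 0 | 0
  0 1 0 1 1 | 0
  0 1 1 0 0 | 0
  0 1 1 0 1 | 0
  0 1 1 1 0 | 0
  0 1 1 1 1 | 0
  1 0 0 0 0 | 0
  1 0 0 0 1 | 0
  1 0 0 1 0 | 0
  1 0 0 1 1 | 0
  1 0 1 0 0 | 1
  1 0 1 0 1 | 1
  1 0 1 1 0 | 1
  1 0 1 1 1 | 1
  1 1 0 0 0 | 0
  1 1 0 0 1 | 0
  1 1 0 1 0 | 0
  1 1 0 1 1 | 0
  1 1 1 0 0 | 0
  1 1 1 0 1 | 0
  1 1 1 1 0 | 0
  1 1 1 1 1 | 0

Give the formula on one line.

(~b & (((c | ~a) & (e | (c | a))) | b))

  ~b = 11111111000000001111111100000000
  ~a = 11111111111111110000000000000000
  (c | ~a) = 11111111111111110000111100001111
  (c | a) = 00001111000011111111111111111111
  (e | (c | a)) = 01011111010111111111111111111111
  ((c | ~a) & (e | (c | a))) = 01011111010111110000111100001111
  (((c | ~a) & (e | (c | a))) | b) = 01011111111111110000111111111111
  (~b & (((c | ~a) & (e | (c | a))) | b)) = 01011111000000000000111100000000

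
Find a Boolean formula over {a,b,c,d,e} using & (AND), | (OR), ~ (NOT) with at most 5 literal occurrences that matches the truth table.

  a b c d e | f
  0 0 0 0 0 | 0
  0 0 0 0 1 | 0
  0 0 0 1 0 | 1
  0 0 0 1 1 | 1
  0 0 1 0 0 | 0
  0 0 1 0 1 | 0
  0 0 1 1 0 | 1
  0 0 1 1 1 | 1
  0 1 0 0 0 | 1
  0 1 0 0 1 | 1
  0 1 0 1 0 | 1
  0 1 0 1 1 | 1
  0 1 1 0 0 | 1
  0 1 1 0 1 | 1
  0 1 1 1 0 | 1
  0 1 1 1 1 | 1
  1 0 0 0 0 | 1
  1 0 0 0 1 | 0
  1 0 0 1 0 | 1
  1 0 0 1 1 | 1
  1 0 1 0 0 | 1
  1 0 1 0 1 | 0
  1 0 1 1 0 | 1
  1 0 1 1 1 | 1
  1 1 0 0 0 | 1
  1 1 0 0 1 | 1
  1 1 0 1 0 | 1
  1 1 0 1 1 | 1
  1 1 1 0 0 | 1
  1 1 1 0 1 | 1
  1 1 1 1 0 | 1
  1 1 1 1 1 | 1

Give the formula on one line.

((b | d) | ((b | a) & ~e))

  (b | d) = 00110011111111110011001111111111
  (b | a) = 00000000111111111111111111111111
  ~e = 10101010101010101010101010101010
  ((b | a) & ~e) = 00000000101010101010101010101010
  ((b | d) | ((b | a) & ~e)) = 00110011111111111011101111111111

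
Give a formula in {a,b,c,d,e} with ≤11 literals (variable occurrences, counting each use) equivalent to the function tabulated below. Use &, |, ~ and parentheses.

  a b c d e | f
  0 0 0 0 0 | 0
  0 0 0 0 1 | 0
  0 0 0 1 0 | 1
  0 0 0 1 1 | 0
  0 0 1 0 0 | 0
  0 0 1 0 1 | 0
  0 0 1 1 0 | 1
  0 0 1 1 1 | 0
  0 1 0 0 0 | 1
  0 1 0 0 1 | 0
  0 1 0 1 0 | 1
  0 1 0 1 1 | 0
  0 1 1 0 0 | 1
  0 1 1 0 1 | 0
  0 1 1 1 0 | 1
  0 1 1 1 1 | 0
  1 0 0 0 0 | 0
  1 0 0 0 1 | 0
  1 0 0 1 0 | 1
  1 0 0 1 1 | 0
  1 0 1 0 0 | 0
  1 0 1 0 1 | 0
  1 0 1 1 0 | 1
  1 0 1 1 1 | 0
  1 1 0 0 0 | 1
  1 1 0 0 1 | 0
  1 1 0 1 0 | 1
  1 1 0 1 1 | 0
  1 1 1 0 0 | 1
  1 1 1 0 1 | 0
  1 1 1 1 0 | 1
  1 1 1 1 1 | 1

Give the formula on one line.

  ~b = 11111111000000001111111100000000
  (~b | a) = 11111111000000001111111111111111
  ((~b | a) & d) = 00110011000000000011001100110011
  (c & ((~b | a) & d)) = 00000011000000000000001100000011
  ~c = 11110000111100001111000011110000
  (~c | b) = 11110000111111111111000011111111
  ((c & ((~b | a) & d)) & (~c | b)) = 00000000000000000000000000000011
  ~e = 10101010101010101010101010101010
  (((c & ((~b | a) & d)) & (~c | b)) | ~e) = 10101010101010101010101010101011
  (d | b) = 00110011111111110011001111111111
  ((((c & ((~b | a) & d)) & (~c | b)) | ~e) & (d | b)) = 00100010101010100010001010101011

((((c & ((~b | a) & d)) & (~c | b)) | ~e) & (d | b))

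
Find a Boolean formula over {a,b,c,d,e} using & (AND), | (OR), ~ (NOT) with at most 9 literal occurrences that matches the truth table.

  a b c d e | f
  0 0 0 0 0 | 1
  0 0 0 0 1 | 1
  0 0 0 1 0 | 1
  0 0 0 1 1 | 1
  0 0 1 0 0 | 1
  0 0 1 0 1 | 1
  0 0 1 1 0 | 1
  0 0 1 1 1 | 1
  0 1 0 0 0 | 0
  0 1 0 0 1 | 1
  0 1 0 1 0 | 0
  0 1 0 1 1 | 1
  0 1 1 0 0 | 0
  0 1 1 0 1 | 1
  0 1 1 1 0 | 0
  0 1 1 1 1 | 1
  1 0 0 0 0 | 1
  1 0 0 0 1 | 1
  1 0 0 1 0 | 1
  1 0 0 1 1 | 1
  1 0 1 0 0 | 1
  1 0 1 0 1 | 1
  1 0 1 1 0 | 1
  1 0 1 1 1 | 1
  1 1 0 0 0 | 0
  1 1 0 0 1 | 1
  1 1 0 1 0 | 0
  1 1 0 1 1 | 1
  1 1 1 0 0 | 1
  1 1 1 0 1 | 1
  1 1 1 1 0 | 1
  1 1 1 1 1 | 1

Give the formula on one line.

  ~e = 10101010101010101010101010101010
  (~e & b) = 00000000101010100000000010101010
  (d | (~e & b)) = 00110011101110110011001110111011
  ~c = 11110000111100001111000011110000
  ((d | (~e & b)) | ~c) = 11110011111110111111001111111011
  (a & c) = 00000000000000000000111100001111
  (((d | (~e & b)) | ~c) & (a & c)) = 00000000000000000000001100001011
  ~b = 11111111000000001111111100000000
  ((((d | (~e & b)) | ~c) & (a & c)) | ~b) = 11111111000000001111111100001011
  (((((d | (~e & b)) | ~c) & (a & c)) | ~b) | e) = 11111111010101011111111101011111

(((((d | (~e & b)) | ~c) & (a & c)) | ~b) | e)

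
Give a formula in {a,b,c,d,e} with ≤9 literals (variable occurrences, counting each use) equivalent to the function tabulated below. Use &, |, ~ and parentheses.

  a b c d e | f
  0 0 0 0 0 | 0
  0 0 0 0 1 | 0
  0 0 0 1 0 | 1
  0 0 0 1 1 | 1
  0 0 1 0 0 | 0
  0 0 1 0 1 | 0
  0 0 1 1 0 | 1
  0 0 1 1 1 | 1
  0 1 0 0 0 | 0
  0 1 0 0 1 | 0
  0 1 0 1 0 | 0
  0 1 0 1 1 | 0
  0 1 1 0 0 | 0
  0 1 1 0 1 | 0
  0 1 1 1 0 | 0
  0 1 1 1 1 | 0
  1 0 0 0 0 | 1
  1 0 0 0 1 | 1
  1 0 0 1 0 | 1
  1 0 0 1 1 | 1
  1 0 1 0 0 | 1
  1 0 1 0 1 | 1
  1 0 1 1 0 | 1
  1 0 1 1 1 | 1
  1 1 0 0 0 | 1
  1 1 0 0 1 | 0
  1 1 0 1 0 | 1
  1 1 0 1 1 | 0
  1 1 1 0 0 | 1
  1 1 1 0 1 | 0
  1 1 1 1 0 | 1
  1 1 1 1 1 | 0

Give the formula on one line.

(((b & (~a | ~e)) & a) | (((a & ~b) | d) & ~b))

  ~a = 11111111111111110000000000000000
  ~e = 10101010101010101010101010101010
  (~a | ~e) = 11111111111111111010101010101010
  (b & (~a | ~e)) = 00000000111111110000000010101010
  ((b & (~a | ~e)) & a) = 00000000000000000000000010101010
  ~b = 11111111000000001111111100000000
  (a & ~b) = 00000000000000001111111100000000
  ((a & ~b) | d) = 00110011001100111111111100110011
  (((a & ~b) | d) & ~b) = 00110011000000001111111100000000
  (((b & (~a | ~e)) & a) | (((a & ~b) | d) & ~b)) = 00110011000000001111111110101010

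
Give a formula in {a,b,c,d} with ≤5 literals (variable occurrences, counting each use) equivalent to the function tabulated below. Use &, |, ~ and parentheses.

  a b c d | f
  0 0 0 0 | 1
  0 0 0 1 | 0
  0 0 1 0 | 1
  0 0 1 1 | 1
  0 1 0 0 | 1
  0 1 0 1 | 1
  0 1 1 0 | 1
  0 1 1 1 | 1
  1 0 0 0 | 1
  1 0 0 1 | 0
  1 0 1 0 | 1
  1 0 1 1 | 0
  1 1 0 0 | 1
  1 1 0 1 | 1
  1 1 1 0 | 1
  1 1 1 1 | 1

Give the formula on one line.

((~d | (c & ~a)) | b)

  ~d = 1010101010101010
  ~a = 1111111100000000
  (c & ~a) = 0011001100000000
  (~d | (c & ~a)) = 1011101110101010
  ((~d | (c & ~a)) | b) = 1011111110101111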